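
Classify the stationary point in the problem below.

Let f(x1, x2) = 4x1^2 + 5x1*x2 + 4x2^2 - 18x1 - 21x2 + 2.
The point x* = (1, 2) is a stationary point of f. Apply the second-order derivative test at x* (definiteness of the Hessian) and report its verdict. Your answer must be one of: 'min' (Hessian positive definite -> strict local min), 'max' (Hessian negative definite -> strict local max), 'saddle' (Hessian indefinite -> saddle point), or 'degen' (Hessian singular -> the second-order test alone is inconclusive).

Compute the Hessian H = grad^2 f:
  H = [[8, 5], [5, 8]]
Verify stationarity: grad f(x*) = H x* + g = (0, 0).
Eigenvalues of H: 3, 13.
Both eigenvalues > 0, so H is positive definite -> x* is a strict local min.

min


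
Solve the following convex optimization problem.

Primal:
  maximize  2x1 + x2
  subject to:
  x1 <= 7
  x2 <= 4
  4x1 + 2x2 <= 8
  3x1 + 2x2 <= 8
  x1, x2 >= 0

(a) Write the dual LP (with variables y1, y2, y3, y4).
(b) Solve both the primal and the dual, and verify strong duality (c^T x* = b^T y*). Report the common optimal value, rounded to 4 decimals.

The standard primal-dual pair for 'max c^T x s.t. A x <= b, x >= 0' is:
  Dual:  min b^T y  s.t.  A^T y >= c,  y >= 0.

So the dual LP is:
  minimize  7y1 + 4y2 + 8y3 + 8y4
  subject to:
    y1 + 4y3 + 3y4 >= 2
    y2 + 2y3 + 2y4 >= 1
    y1, y2, y3, y4 >= 0

Solving the primal: x* = (0, 4).
  primal value c^T x* = 4.
Solving the dual: y* = (0, 0, 0.5, 0).
  dual value b^T y* = 4.
Strong duality: c^T x* = b^T y*. Confirmed.

4


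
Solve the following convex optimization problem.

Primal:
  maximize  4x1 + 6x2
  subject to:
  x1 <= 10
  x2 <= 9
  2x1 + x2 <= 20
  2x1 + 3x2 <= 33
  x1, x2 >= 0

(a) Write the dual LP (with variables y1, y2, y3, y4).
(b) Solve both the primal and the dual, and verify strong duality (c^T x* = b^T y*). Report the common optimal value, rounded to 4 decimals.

The standard primal-dual pair for 'max c^T x s.t. A x <= b, x >= 0' is:
  Dual:  min b^T y  s.t.  A^T y >= c,  y >= 0.

So the dual LP is:
  minimize  10y1 + 9y2 + 20y3 + 33y4
  subject to:
    y1 + 2y3 + 2y4 >= 4
    y2 + y3 + 3y4 >= 6
    y1, y2, y3, y4 >= 0

Solving the primal: x* = (6.75, 6.5).
  primal value c^T x* = 66.
Solving the dual: y* = (0, 0, 0, 2).
  dual value b^T y* = 66.
Strong duality: c^T x* = b^T y*. Confirmed.

66


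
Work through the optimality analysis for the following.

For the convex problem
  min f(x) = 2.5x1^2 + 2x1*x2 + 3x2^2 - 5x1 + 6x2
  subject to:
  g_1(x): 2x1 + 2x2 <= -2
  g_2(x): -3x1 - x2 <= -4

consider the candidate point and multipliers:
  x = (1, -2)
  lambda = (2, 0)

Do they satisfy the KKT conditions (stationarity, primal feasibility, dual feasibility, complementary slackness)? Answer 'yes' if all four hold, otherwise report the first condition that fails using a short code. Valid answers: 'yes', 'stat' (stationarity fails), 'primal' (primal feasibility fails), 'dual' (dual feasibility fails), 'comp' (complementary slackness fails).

Gradient of f: grad f(x) = Q x + c = (-4, -4)
Constraint values g_i(x) = a_i^T x - b_i:
  g_1((1, -2)) = 0
  g_2((1, -2)) = 3
Stationarity residual: grad f(x) + sum_i lambda_i a_i = (0, 0)
  -> stationarity OK
Primal feasibility (all g_i <= 0): FAILS
Dual feasibility (all lambda_i >= 0): OK
Complementary slackness (lambda_i * g_i(x) = 0 for all i): OK

Verdict: the first failing condition is primal_feasibility -> primal.

primal


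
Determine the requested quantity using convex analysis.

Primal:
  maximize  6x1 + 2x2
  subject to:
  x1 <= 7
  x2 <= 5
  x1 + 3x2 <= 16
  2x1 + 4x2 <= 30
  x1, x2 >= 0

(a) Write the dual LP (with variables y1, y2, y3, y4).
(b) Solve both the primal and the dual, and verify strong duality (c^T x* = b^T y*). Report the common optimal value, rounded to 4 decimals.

The standard primal-dual pair for 'max c^T x s.t. A x <= b, x >= 0' is:
  Dual:  min b^T y  s.t.  A^T y >= c,  y >= 0.

So the dual LP is:
  minimize  7y1 + 5y2 + 16y3 + 30y4
  subject to:
    y1 + y3 + 2y4 >= 6
    y2 + 3y3 + 4y4 >= 2
    y1, y2, y3, y4 >= 0

Solving the primal: x* = (7, 3).
  primal value c^T x* = 48.
Solving the dual: y* = (5.3333, 0, 0.6667, 0).
  dual value b^T y* = 48.
Strong duality: c^T x* = b^T y*. Confirmed.

48


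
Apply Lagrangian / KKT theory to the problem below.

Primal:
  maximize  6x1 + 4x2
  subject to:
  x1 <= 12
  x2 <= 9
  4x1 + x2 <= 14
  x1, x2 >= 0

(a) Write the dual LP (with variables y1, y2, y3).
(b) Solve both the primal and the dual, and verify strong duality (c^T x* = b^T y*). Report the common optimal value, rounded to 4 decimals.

The standard primal-dual pair for 'max c^T x s.t. A x <= b, x >= 0' is:
  Dual:  min b^T y  s.t.  A^T y >= c,  y >= 0.

So the dual LP is:
  minimize  12y1 + 9y2 + 14y3
  subject to:
    y1 + 4y3 >= 6
    y2 + y3 >= 4
    y1, y2, y3 >= 0

Solving the primal: x* = (1.25, 9).
  primal value c^T x* = 43.5.
Solving the dual: y* = (0, 2.5, 1.5).
  dual value b^T y* = 43.5.
Strong duality: c^T x* = b^T y*. Confirmed.

43.5


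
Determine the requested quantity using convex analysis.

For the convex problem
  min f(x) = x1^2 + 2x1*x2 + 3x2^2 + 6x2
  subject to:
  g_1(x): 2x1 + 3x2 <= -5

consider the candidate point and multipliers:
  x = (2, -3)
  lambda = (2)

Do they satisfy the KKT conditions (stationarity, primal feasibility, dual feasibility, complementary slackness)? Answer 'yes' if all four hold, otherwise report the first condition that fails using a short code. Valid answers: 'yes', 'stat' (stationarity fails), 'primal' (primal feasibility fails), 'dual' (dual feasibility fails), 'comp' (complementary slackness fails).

Gradient of f: grad f(x) = Q x + c = (-2, -8)
Constraint values g_i(x) = a_i^T x - b_i:
  g_1((2, -3)) = 0
Stationarity residual: grad f(x) + sum_i lambda_i a_i = (2, -2)
  -> stationarity FAILS
Primal feasibility (all g_i <= 0): OK
Dual feasibility (all lambda_i >= 0): OK
Complementary slackness (lambda_i * g_i(x) = 0 for all i): OK

Verdict: the first failing condition is stationarity -> stat.

stat


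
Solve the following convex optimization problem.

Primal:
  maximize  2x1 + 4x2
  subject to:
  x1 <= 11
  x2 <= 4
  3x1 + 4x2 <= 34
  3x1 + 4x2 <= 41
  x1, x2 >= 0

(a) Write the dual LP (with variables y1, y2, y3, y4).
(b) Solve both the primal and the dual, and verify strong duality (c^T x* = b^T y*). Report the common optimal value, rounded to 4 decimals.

The standard primal-dual pair for 'max c^T x s.t. A x <= b, x >= 0' is:
  Dual:  min b^T y  s.t.  A^T y >= c,  y >= 0.

So the dual LP is:
  minimize  11y1 + 4y2 + 34y3 + 41y4
  subject to:
    y1 + 3y3 + 3y4 >= 2
    y2 + 4y3 + 4y4 >= 4
    y1, y2, y3, y4 >= 0

Solving the primal: x* = (6, 4).
  primal value c^T x* = 28.
Solving the dual: y* = (0, 1.3333, 0.6667, 0).
  dual value b^T y* = 28.
Strong duality: c^T x* = b^T y*. Confirmed.

28


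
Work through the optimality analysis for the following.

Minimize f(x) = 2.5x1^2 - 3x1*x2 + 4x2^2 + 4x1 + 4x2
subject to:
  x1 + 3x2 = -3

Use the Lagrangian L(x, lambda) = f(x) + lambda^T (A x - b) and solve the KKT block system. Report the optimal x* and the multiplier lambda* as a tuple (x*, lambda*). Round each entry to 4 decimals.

Form the Lagrangian:
  L(x, lambda) = (1/2) x^T Q x + c^T x + lambda^T (A x - b)
Stationarity (grad_x L = 0): Q x + c + A^T lambda = 0.
Primal feasibility: A x = b.

This gives the KKT block system:
  [ Q   A^T ] [ x     ]   [-c ]
  [ A    0  ] [ lambda ] = [ b ]

Solving the linear system:
  x*      = (-1.0563, -0.6479)
  lambda* = (-0.662)
  f(x*)   = -4.4014

x* = (-1.0563, -0.6479), lambda* = (-0.662)


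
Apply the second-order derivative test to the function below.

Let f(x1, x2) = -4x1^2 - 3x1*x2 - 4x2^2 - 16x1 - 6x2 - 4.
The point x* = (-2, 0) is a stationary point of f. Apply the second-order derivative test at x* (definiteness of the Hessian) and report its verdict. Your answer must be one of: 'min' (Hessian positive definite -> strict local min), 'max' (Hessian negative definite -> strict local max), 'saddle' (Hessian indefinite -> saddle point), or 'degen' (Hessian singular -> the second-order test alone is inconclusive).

Compute the Hessian H = grad^2 f:
  H = [[-8, -3], [-3, -8]]
Verify stationarity: grad f(x*) = H x* + g = (0, 0).
Eigenvalues of H: -11, -5.
Both eigenvalues < 0, so H is negative definite -> x* is a strict local max.

max


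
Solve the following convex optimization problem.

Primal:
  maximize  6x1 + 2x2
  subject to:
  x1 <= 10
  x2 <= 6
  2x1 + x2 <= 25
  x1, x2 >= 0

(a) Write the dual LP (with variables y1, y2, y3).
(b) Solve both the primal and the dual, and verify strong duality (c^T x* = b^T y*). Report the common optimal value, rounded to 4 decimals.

The standard primal-dual pair for 'max c^T x s.t. A x <= b, x >= 0' is:
  Dual:  min b^T y  s.t.  A^T y >= c,  y >= 0.

So the dual LP is:
  minimize  10y1 + 6y2 + 25y3
  subject to:
    y1 + 2y3 >= 6
    y2 + y3 >= 2
    y1, y2, y3 >= 0

Solving the primal: x* = (10, 5).
  primal value c^T x* = 70.
Solving the dual: y* = (2, 0, 2).
  dual value b^T y* = 70.
Strong duality: c^T x* = b^T y*. Confirmed.

70


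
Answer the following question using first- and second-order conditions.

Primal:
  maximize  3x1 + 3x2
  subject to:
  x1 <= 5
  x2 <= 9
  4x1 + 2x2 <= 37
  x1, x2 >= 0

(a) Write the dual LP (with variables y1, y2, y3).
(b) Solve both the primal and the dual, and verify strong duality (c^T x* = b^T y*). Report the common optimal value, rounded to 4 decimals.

The standard primal-dual pair for 'max c^T x s.t. A x <= b, x >= 0' is:
  Dual:  min b^T y  s.t.  A^T y >= c,  y >= 0.

So the dual LP is:
  minimize  5y1 + 9y2 + 37y3
  subject to:
    y1 + 4y3 >= 3
    y2 + 2y3 >= 3
    y1, y2, y3 >= 0

Solving the primal: x* = (4.75, 9).
  primal value c^T x* = 41.25.
Solving the dual: y* = (0, 1.5, 0.75).
  dual value b^T y* = 41.25.
Strong duality: c^T x* = b^T y*. Confirmed.

41.25


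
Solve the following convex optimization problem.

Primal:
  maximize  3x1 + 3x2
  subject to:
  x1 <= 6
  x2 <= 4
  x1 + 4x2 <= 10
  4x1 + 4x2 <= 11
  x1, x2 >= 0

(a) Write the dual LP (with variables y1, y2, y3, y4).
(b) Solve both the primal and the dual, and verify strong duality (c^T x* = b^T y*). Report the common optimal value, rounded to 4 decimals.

The standard primal-dual pair for 'max c^T x s.t. A x <= b, x >= 0' is:
  Dual:  min b^T y  s.t.  A^T y >= c,  y >= 0.

So the dual LP is:
  minimize  6y1 + 4y2 + 10y3 + 11y4
  subject to:
    y1 + y3 + 4y4 >= 3
    y2 + 4y3 + 4y4 >= 3
    y1, y2, y3, y4 >= 0

Solving the primal: x* = (2.75, 0).
  primal value c^T x* = 8.25.
Solving the dual: y* = (0, 0, 0, 0.75).
  dual value b^T y* = 8.25.
Strong duality: c^T x* = b^T y*. Confirmed.

8.25


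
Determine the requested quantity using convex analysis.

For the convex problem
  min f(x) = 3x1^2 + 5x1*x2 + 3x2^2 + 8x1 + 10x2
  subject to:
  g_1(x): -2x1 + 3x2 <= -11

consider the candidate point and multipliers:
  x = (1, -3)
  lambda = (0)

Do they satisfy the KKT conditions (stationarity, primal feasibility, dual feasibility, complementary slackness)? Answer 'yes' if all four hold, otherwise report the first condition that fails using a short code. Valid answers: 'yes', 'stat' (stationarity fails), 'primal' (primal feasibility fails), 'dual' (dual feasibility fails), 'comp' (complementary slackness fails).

Gradient of f: grad f(x) = Q x + c = (-1, -3)
Constraint values g_i(x) = a_i^T x - b_i:
  g_1((1, -3)) = 0
Stationarity residual: grad f(x) + sum_i lambda_i a_i = (-1, -3)
  -> stationarity FAILS
Primal feasibility (all g_i <= 0): OK
Dual feasibility (all lambda_i >= 0): OK
Complementary slackness (lambda_i * g_i(x) = 0 for all i): OK

Verdict: the first failing condition is stationarity -> stat.

stat


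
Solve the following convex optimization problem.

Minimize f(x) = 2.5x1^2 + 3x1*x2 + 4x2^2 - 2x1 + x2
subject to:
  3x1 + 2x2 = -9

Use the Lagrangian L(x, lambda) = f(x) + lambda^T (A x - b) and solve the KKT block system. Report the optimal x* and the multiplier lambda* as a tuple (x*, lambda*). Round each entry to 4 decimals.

Form the Lagrangian:
  L(x, lambda) = (1/2) x^T Q x + c^T x + lambda^T (A x - b)
Stationarity (grad_x L = 0): Q x + c + A^T lambda = 0.
Primal feasibility: A x = b.

This gives the KKT block system:
  [ Q   A^T ] [ x     ]   [-c ]
  [ A    0  ] [ lambda ] = [ b ]

Solving the linear system:
  x*      = (-2.6429, -0.5357)
  lambda* = (5.6071)
  f(x*)   = 27.6071

x* = (-2.6429, -0.5357), lambda* = (5.6071)


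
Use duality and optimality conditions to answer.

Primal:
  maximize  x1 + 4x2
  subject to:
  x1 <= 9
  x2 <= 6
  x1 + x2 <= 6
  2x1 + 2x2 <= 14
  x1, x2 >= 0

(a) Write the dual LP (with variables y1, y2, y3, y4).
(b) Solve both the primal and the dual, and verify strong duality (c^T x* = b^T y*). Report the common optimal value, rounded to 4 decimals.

The standard primal-dual pair for 'max c^T x s.t. A x <= b, x >= 0' is:
  Dual:  min b^T y  s.t.  A^T y >= c,  y >= 0.

So the dual LP is:
  minimize  9y1 + 6y2 + 6y3 + 14y4
  subject to:
    y1 + y3 + 2y4 >= 1
    y2 + y3 + 2y4 >= 4
    y1, y2, y3, y4 >= 0

Solving the primal: x* = (0, 6).
  primal value c^T x* = 24.
Solving the dual: y* = (0, 3, 1, 0).
  dual value b^T y* = 24.
Strong duality: c^T x* = b^T y*. Confirmed.

24


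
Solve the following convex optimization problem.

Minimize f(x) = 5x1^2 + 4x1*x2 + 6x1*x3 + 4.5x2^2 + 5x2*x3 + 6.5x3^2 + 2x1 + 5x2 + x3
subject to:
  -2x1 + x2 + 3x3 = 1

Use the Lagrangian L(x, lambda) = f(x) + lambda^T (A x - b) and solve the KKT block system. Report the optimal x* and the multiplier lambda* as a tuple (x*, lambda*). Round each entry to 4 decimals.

Form the Lagrangian:
  L(x, lambda) = (1/2) x^T Q x + c^T x + lambda^T (A x - b)
Stationarity (grad_x L = 0): Q x + c + A^T lambda = 0.
Primal feasibility: A x = b.

This gives the KKT block system:
  [ Q   A^T ] [ x     ]   [-c ]
  [ A    0  ] [ lambda ] = [ b ]

Solving the linear system:
  x*      = (-0.2561, -0.5995, 0.3624)
  lambda* = (-0.3924)
  f(x*)   = -1.3774

x* = (-0.2561, -0.5995, 0.3624), lambda* = (-0.3924)


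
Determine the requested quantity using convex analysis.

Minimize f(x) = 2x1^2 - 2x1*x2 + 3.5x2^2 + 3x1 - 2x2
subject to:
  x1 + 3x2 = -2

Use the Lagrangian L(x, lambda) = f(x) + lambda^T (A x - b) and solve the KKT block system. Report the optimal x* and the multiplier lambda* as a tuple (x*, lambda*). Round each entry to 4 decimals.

Form the Lagrangian:
  L(x, lambda) = (1/2) x^T Q x + c^T x + lambda^T (A x - b)
Stationarity (grad_x L = 0): Q x + c + A^T lambda = 0.
Primal feasibility: A x = b.

This gives the KKT block system:
  [ Q   A^T ] [ x     ]   [-c ]
  [ A    0  ] [ lambda ] = [ b ]

Solving the linear system:
  x*      = (-1.0727, -0.3091)
  lambda* = (0.6727)
  f(x*)   = -0.6273

x* = (-1.0727, -0.3091), lambda* = (0.6727)


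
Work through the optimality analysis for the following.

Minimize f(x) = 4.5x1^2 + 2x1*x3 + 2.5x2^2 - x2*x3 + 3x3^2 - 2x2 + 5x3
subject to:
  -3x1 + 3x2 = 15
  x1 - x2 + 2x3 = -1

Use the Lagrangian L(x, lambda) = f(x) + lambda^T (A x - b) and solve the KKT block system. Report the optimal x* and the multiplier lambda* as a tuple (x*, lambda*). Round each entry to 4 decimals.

Form the Lagrangian:
  L(x, lambda) = (1/2) x^T Q x + c^T x + lambda^T (A x - b)
Stationarity (grad_x L = 0): Q x + c + A^T lambda = 0.
Primal feasibility: A x = b.

This gives the KKT block system:
  [ Q   A^T ] [ x     ]   [-c ]
  [ A    0  ] [ lambda ] = [ b ]

Solving the linear system:
  x*      = (-1.7857, 3.2143, 2)
  lambda* = (-5.7262, -5.1071)
  f(x*)   = 42.1786

x* = (-1.7857, 3.2143, 2), lambda* = (-5.7262, -5.1071)


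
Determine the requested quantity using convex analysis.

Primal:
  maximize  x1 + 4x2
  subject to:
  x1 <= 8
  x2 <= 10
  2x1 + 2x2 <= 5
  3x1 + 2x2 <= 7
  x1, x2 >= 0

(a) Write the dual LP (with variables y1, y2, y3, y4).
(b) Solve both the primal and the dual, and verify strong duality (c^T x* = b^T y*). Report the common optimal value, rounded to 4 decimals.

The standard primal-dual pair for 'max c^T x s.t. A x <= b, x >= 0' is:
  Dual:  min b^T y  s.t.  A^T y >= c,  y >= 0.

So the dual LP is:
  minimize  8y1 + 10y2 + 5y3 + 7y4
  subject to:
    y1 + 2y3 + 3y4 >= 1
    y2 + 2y3 + 2y4 >= 4
    y1, y2, y3, y4 >= 0

Solving the primal: x* = (0, 2.5).
  primal value c^T x* = 10.
Solving the dual: y* = (0, 0, 2, 0).
  dual value b^T y* = 10.
Strong duality: c^T x* = b^T y*. Confirmed.

10


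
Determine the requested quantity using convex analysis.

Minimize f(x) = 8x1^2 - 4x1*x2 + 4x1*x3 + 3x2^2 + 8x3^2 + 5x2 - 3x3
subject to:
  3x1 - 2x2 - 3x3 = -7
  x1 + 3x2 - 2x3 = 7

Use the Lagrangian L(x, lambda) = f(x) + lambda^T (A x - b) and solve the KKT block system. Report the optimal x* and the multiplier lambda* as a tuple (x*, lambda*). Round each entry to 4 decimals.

Form the Lagrangian:
  L(x, lambda) = (1/2) x^T Q x + c^T x + lambda^T (A x - b)
Stationarity (grad_x L = 0): Q x + c + A^T lambda = 0.
Primal feasibility: A x = b.

This gives the KKT block system:
  [ Q   A^T ] [ x     ]   [-c ]
  [ A    0  ] [ lambda ] = [ b ]

Solving the linear system:
  x*      = (-0.0311, 2.6851, 0.5121)
  lambda* = (4.4368, -4.1205)
  f(x*)   = 35.8954

x* = (-0.0311, 2.6851, 0.5121), lambda* = (4.4368, -4.1205)


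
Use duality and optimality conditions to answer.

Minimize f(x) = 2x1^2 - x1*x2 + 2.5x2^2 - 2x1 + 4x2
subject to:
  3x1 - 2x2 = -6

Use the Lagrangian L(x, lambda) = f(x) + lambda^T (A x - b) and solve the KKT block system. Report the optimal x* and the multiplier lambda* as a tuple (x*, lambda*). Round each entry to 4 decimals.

Form the Lagrangian:
  L(x, lambda) = (1/2) x^T Q x + c^T x + lambda^T (A x - b)
Stationarity (grad_x L = 0): Q x + c + A^T lambda = 0.
Primal feasibility: A x = b.

This gives the KKT block system:
  [ Q   A^T ] [ x     ]   [-c ]
  [ A    0  ] [ lambda ] = [ b ]

Solving the linear system:
  x*      = (-1.9184, 0.1224)
  lambda* = (3.2653)
  f(x*)   = 11.9592

x* = (-1.9184, 0.1224), lambda* = (3.2653)


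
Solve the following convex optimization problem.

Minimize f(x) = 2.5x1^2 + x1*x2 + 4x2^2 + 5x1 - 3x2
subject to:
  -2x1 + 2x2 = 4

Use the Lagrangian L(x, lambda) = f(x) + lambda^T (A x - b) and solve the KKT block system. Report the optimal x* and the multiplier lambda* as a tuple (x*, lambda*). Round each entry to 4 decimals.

Form the Lagrangian:
  L(x, lambda) = (1/2) x^T Q x + c^T x + lambda^T (A x - b)
Stationarity (grad_x L = 0): Q x + c + A^T lambda = 0.
Primal feasibility: A x = b.

This gives the KKT block system:
  [ Q   A^T ] [ x     ]   [-c ]
  [ A    0  ] [ lambda ] = [ b ]

Solving the linear system:
  x*      = (-1.3333, 0.6667)
  lambda* = (-0.5)
  f(x*)   = -3.3333

x* = (-1.3333, 0.6667), lambda* = (-0.5)


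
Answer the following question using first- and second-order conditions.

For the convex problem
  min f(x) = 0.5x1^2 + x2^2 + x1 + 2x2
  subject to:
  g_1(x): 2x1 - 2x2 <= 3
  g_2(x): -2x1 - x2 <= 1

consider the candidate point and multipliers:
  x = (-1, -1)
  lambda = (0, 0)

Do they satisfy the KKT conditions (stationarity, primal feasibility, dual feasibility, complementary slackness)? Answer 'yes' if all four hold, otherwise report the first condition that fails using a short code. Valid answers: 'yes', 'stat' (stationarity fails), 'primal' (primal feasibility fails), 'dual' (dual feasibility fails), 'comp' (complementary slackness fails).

Gradient of f: grad f(x) = Q x + c = (0, 0)
Constraint values g_i(x) = a_i^T x - b_i:
  g_1((-1, -1)) = -3
  g_2((-1, -1)) = 2
Stationarity residual: grad f(x) + sum_i lambda_i a_i = (0, 0)
  -> stationarity OK
Primal feasibility (all g_i <= 0): FAILS
Dual feasibility (all lambda_i >= 0): OK
Complementary slackness (lambda_i * g_i(x) = 0 for all i): OK

Verdict: the first failing condition is primal_feasibility -> primal.

primal


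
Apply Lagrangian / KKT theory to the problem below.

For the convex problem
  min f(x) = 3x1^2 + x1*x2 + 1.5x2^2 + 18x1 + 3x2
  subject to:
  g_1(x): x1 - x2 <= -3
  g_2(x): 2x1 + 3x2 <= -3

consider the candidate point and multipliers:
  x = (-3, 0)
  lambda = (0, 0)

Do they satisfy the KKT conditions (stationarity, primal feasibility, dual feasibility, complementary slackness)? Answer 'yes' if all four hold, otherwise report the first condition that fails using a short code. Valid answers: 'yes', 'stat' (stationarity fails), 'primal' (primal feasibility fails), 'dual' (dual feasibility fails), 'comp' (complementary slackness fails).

Gradient of f: grad f(x) = Q x + c = (0, 0)
Constraint values g_i(x) = a_i^T x - b_i:
  g_1((-3, 0)) = 0
  g_2((-3, 0)) = -3
Stationarity residual: grad f(x) + sum_i lambda_i a_i = (0, 0)
  -> stationarity OK
Primal feasibility (all g_i <= 0): OK
Dual feasibility (all lambda_i >= 0): OK
Complementary slackness (lambda_i * g_i(x) = 0 for all i): OK

Verdict: yes, KKT holds.

yes


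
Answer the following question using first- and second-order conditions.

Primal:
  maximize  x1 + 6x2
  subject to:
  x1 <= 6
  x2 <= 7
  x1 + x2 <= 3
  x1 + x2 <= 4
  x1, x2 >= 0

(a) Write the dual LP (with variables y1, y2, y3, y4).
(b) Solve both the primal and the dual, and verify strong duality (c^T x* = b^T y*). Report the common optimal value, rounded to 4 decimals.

The standard primal-dual pair for 'max c^T x s.t. A x <= b, x >= 0' is:
  Dual:  min b^T y  s.t.  A^T y >= c,  y >= 0.

So the dual LP is:
  minimize  6y1 + 7y2 + 3y3 + 4y4
  subject to:
    y1 + y3 + y4 >= 1
    y2 + y3 + y4 >= 6
    y1, y2, y3, y4 >= 0

Solving the primal: x* = (0, 3).
  primal value c^T x* = 18.
Solving the dual: y* = (0, 0, 6, 0).
  dual value b^T y* = 18.
Strong duality: c^T x* = b^T y*. Confirmed.

18


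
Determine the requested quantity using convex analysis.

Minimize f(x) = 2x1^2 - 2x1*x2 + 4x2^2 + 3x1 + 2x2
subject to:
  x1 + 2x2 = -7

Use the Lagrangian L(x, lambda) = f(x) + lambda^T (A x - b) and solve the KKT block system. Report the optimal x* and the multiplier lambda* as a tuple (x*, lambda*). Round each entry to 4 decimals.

Form the Lagrangian:
  L(x, lambda) = (1/2) x^T Q x + c^T x + lambda^T (A x - b)
Stationarity (grad_x L = 0): Q x + c + A^T lambda = 0.
Primal feasibility: A x = b.

This gives the KKT block system:
  [ Q   A^T ] [ x     ]   [-c ]
  [ A    0  ] [ lambda ] = [ b ]

Solving the linear system:
  x*      = (-2.875, -2.0625)
  lambda* = (4.375)
  f(x*)   = 8.9375

x* = (-2.875, -2.0625), lambda* = (4.375)


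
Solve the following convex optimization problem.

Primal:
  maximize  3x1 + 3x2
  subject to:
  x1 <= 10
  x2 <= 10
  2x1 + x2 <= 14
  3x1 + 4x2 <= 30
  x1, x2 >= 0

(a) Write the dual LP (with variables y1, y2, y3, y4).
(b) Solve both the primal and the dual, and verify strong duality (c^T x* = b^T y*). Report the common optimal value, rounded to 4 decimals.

The standard primal-dual pair for 'max c^T x s.t. A x <= b, x >= 0' is:
  Dual:  min b^T y  s.t.  A^T y >= c,  y >= 0.

So the dual LP is:
  minimize  10y1 + 10y2 + 14y3 + 30y4
  subject to:
    y1 + 2y3 + 3y4 >= 3
    y2 + y3 + 4y4 >= 3
    y1, y2, y3, y4 >= 0

Solving the primal: x* = (5.2, 3.6).
  primal value c^T x* = 26.4.
Solving the dual: y* = (0, 0, 0.6, 0.6).
  dual value b^T y* = 26.4.
Strong duality: c^T x* = b^T y*. Confirmed.

26.4


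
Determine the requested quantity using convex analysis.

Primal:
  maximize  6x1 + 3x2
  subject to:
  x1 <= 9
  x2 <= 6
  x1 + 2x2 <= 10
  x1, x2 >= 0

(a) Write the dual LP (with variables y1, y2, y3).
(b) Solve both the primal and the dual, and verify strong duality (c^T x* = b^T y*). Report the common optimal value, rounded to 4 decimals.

The standard primal-dual pair for 'max c^T x s.t. A x <= b, x >= 0' is:
  Dual:  min b^T y  s.t.  A^T y >= c,  y >= 0.

So the dual LP is:
  minimize  9y1 + 6y2 + 10y3
  subject to:
    y1 + y3 >= 6
    y2 + 2y3 >= 3
    y1, y2, y3 >= 0

Solving the primal: x* = (9, 0.5).
  primal value c^T x* = 55.5.
Solving the dual: y* = (4.5, 0, 1.5).
  dual value b^T y* = 55.5.
Strong duality: c^T x* = b^T y*. Confirmed.

55.5


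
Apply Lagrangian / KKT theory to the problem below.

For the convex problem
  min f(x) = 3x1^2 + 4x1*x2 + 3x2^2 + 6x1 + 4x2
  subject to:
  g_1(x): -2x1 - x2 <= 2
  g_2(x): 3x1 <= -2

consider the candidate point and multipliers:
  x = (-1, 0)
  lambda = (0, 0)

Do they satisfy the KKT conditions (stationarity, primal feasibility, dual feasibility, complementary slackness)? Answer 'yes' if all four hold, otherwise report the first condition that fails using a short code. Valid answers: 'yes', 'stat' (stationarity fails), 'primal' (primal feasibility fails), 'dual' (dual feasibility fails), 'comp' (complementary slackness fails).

Gradient of f: grad f(x) = Q x + c = (0, 0)
Constraint values g_i(x) = a_i^T x - b_i:
  g_1((-1, 0)) = 0
  g_2((-1, 0)) = -1
Stationarity residual: grad f(x) + sum_i lambda_i a_i = (0, 0)
  -> stationarity OK
Primal feasibility (all g_i <= 0): OK
Dual feasibility (all lambda_i >= 0): OK
Complementary slackness (lambda_i * g_i(x) = 0 for all i): OK

Verdict: yes, KKT holds.

yes


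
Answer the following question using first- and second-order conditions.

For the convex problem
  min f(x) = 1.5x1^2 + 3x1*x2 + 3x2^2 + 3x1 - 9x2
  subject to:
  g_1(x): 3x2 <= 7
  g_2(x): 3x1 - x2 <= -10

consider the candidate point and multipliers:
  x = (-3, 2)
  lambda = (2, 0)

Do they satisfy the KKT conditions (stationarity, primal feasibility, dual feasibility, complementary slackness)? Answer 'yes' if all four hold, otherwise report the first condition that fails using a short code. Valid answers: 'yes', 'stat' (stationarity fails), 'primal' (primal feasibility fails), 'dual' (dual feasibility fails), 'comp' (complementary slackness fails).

Gradient of f: grad f(x) = Q x + c = (0, -6)
Constraint values g_i(x) = a_i^T x - b_i:
  g_1((-3, 2)) = -1
  g_2((-3, 2)) = -1
Stationarity residual: grad f(x) + sum_i lambda_i a_i = (0, 0)
  -> stationarity OK
Primal feasibility (all g_i <= 0): OK
Dual feasibility (all lambda_i >= 0): OK
Complementary slackness (lambda_i * g_i(x) = 0 for all i): FAILS

Verdict: the first failing condition is complementary_slackness -> comp.

comp


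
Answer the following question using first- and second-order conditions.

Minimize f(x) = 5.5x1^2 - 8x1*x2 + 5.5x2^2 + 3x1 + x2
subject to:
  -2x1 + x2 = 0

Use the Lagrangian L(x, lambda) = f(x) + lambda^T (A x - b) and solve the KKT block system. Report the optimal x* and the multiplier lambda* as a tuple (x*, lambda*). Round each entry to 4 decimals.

Form the Lagrangian:
  L(x, lambda) = (1/2) x^T Q x + c^T x + lambda^T (A x - b)
Stationarity (grad_x L = 0): Q x + c + A^T lambda = 0.
Primal feasibility: A x = b.

This gives the KKT block system:
  [ Q   A^T ] [ x     ]   [-c ]
  [ A    0  ] [ lambda ] = [ b ]

Solving the linear system:
  x*      = (-0.2174, -0.4348)
  lambda* = (2.0435)
  f(x*)   = -0.5435

x* = (-0.2174, -0.4348), lambda* = (2.0435)


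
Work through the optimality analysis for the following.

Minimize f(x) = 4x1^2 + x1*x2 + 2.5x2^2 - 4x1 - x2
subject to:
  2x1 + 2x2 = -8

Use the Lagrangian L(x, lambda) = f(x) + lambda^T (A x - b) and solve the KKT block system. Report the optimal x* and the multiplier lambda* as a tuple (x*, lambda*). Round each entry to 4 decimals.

Form the Lagrangian:
  L(x, lambda) = (1/2) x^T Q x + c^T x + lambda^T (A x - b)
Stationarity (grad_x L = 0): Q x + c + A^T lambda = 0.
Primal feasibility: A x = b.

This gives the KKT block system:
  [ Q   A^T ] [ x     ]   [-c ]
  [ A    0  ] [ lambda ] = [ b ]

Solving the linear system:
  x*      = (-1.1818, -2.8182)
  lambda* = (8.1364)
  f(x*)   = 36.3182

x* = (-1.1818, -2.8182), lambda* = (8.1364)


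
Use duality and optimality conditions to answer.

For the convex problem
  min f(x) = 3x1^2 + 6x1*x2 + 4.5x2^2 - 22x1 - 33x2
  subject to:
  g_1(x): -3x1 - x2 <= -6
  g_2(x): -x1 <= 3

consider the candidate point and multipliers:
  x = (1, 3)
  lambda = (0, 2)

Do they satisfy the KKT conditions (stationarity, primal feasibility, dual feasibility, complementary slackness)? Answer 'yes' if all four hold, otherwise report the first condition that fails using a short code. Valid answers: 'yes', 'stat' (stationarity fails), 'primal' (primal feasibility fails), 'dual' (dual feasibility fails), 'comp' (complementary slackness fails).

Gradient of f: grad f(x) = Q x + c = (2, 0)
Constraint values g_i(x) = a_i^T x - b_i:
  g_1((1, 3)) = 0
  g_2((1, 3)) = -4
Stationarity residual: grad f(x) + sum_i lambda_i a_i = (0, 0)
  -> stationarity OK
Primal feasibility (all g_i <= 0): OK
Dual feasibility (all lambda_i >= 0): OK
Complementary slackness (lambda_i * g_i(x) = 0 for all i): FAILS

Verdict: the first failing condition is complementary_slackness -> comp.

comp


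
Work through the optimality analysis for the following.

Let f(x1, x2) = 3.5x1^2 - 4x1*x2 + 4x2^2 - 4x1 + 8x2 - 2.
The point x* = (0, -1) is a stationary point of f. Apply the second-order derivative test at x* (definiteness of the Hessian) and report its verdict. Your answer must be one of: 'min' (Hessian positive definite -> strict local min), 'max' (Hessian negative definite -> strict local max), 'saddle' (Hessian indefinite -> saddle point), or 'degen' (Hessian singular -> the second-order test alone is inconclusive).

Compute the Hessian H = grad^2 f:
  H = [[7, -4], [-4, 8]]
Verify stationarity: grad f(x*) = H x* + g = (0, 0).
Eigenvalues of H: 3.4689, 11.5311.
Both eigenvalues > 0, so H is positive definite -> x* is a strict local min.

min


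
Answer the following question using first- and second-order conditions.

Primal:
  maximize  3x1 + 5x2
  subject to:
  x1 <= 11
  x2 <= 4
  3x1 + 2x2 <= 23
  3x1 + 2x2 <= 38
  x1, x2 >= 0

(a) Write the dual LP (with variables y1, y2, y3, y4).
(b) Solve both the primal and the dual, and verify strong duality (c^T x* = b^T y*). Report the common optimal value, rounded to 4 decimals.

The standard primal-dual pair for 'max c^T x s.t. A x <= b, x >= 0' is:
  Dual:  min b^T y  s.t.  A^T y >= c,  y >= 0.

So the dual LP is:
  minimize  11y1 + 4y2 + 23y3 + 38y4
  subject to:
    y1 + 3y3 + 3y4 >= 3
    y2 + 2y3 + 2y4 >= 5
    y1, y2, y3, y4 >= 0

Solving the primal: x* = (5, 4).
  primal value c^T x* = 35.
Solving the dual: y* = (0, 3, 1, 0).
  dual value b^T y* = 35.
Strong duality: c^T x* = b^T y*. Confirmed.

35


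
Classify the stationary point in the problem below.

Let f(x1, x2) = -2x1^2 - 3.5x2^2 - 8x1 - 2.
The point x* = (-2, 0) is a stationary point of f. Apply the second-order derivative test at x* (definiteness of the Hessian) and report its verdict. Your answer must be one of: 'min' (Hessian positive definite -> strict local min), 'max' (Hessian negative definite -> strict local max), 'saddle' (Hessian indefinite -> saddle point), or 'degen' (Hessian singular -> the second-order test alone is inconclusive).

Compute the Hessian H = grad^2 f:
  H = [[-4, 0], [0, -7]]
Verify stationarity: grad f(x*) = H x* + g = (0, 0).
Eigenvalues of H: -7, -4.
Both eigenvalues < 0, so H is negative definite -> x* is a strict local max.

max


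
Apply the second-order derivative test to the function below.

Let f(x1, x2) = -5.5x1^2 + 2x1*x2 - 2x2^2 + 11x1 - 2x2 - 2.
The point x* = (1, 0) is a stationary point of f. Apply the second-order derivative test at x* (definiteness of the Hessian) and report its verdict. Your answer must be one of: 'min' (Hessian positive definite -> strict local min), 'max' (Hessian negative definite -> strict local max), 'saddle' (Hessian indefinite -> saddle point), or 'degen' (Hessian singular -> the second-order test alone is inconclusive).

Compute the Hessian H = grad^2 f:
  H = [[-11, 2], [2, -4]]
Verify stationarity: grad f(x*) = H x* + g = (0, 0).
Eigenvalues of H: -11.5311, -3.4689.
Both eigenvalues < 0, so H is negative definite -> x* is a strict local max.

max


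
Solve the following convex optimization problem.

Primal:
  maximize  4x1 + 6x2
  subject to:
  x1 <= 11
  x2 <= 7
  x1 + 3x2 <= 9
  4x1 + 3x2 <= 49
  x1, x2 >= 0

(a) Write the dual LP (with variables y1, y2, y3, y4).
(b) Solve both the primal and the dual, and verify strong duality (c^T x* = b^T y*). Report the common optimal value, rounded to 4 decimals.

The standard primal-dual pair for 'max c^T x s.t. A x <= b, x >= 0' is:
  Dual:  min b^T y  s.t.  A^T y >= c,  y >= 0.

So the dual LP is:
  minimize  11y1 + 7y2 + 9y3 + 49y4
  subject to:
    y1 + y3 + 4y4 >= 4
    y2 + 3y3 + 3y4 >= 6
    y1, y2, y3, y4 >= 0

Solving the primal: x* = (9, 0).
  primal value c^T x* = 36.
Solving the dual: y* = (0, 0, 4, 0).
  dual value b^T y* = 36.
Strong duality: c^T x* = b^T y*. Confirmed.

36


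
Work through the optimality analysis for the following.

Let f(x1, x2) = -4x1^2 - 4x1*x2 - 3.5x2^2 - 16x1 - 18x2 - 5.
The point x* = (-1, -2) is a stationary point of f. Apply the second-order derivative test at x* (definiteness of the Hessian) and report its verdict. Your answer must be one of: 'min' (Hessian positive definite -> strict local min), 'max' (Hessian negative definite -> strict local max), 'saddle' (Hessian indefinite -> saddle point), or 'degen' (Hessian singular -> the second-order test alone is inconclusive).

Compute the Hessian H = grad^2 f:
  H = [[-8, -4], [-4, -7]]
Verify stationarity: grad f(x*) = H x* + g = (0, 0).
Eigenvalues of H: -11.5311, -3.4689.
Both eigenvalues < 0, so H is negative definite -> x* is a strict local max.

max


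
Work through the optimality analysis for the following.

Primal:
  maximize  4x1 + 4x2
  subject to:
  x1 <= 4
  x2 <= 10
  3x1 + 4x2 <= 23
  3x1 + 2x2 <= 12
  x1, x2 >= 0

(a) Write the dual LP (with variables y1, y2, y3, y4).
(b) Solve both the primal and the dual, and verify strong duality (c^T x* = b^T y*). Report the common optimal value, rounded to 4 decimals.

The standard primal-dual pair for 'max c^T x s.t. A x <= b, x >= 0' is:
  Dual:  min b^T y  s.t.  A^T y >= c,  y >= 0.

So the dual LP is:
  minimize  4y1 + 10y2 + 23y3 + 12y4
  subject to:
    y1 + 3y3 + 3y4 >= 4
    y2 + 4y3 + 2y4 >= 4
    y1, y2, y3, y4 >= 0

Solving the primal: x* = (0.3333, 5.5).
  primal value c^T x* = 23.3333.
Solving the dual: y* = (0, 0, 0.6667, 0.6667).
  dual value b^T y* = 23.3333.
Strong duality: c^T x* = b^T y*. Confirmed.

23.3333


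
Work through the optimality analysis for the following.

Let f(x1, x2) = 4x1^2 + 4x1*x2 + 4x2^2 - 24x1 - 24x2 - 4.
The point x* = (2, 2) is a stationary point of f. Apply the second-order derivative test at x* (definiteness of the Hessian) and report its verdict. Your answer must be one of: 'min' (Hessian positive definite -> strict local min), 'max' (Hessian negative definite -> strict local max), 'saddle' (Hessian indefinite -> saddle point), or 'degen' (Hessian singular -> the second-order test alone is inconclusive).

Compute the Hessian H = grad^2 f:
  H = [[8, 4], [4, 8]]
Verify stationarity: grad f(x*) = H x* + g = (0, 0).
Eigenvalues of H: 4, 12.
Both eigenvalues > 0, so H is positive definite -> x* is a strict local min.

min


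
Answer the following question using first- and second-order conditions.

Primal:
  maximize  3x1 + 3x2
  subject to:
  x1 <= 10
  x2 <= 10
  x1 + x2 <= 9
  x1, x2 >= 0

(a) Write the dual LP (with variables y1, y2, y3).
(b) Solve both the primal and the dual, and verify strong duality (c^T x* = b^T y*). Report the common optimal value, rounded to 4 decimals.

The standard primal-dual pair for 'max c^T x s.t. A x <= b, x >= 0' is:
  Dual:  min b^T y  s.t.  A^T y >= c,  y >= 0.

So the dual LP is:
  minimize  10y1 + 10y2 + 9y3
  subject to:
    y1 + y3 >= 3
    y2 + y3 >= 3
    y1, y2, y3 >= 0

Solving the primal: x* = (9, 0).
  primal value c^T x* = 27.
Solving the dual: y* = (0, 0, 3).
  dual value b^T y* = 27.
Strong duality: c^T x* = b^T y*. Confirmed.

27


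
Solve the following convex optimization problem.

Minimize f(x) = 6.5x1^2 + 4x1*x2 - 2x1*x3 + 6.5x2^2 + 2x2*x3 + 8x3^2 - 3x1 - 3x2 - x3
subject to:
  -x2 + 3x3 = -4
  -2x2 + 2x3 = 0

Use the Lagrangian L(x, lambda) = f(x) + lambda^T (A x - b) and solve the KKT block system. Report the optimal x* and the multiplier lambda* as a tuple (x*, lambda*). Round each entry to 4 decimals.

Form the Lagrangian:
  L(x, lambda) = (1/2) x^T Q x + c^T x + lambda^T (A x - b)
Stationarity (grad_x L = 0): Q x + c + A^T lambda = 0.
Primal feasibility: A x = b.

This gives the KKT block system:
  [ Q   A^T ] [ x     ]   [-c ]
  [ A    0  ] [ lambda ] = [ b ]

Solving the linear system:
  x*      = (0.5385, -2, -2)
  lambda* = (34.4615, -32.6538)
  f(x*)   = 72.1154

x* = (0.5385, -2, -2), lambda* = (34.4615, -32.6538)


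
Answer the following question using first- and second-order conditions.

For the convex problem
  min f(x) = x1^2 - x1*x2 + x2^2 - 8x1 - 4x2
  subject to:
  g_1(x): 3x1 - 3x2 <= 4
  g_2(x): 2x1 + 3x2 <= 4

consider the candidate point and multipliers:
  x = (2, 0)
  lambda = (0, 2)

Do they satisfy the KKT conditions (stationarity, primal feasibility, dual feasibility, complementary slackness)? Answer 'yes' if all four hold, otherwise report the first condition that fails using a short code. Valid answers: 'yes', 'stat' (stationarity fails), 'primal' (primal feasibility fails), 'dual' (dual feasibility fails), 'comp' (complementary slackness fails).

Gradient of f: grad f(x) = Q x + c = (-4, -6)
Constraint values g_i(x) = a_i^T x - b_i:
  g_1((2, 0)) = 2
  g_2((2, 0)) = 0
Stationarity residual: grad f(x) + sum_i lambda_i a_i = (0, 0)
  -> stationarity OK
Primal feasibility (all g_i <= 0): FAILS
Dual feasibility (all lambda_i >= 0): OK
Complementary slackness (lambda_i * g_i(x) = 0 for all i): OK

Verdict: the first failing condition is primal_feasibility -> primal.

primal


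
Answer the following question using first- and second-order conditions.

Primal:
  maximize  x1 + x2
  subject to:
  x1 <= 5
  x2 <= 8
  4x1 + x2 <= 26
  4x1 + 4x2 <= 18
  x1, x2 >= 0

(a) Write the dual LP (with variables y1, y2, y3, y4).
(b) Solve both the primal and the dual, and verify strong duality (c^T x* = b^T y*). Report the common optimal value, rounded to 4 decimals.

The standard primal-dual pair for 'max c^T x s.t. A x <= b, x >= 0' is:
  Dual:  min b^T y  s.t.  A^T y >= c,  y >= 0.

So the dual LP is:
  minimize  5y1 + 8y2 + 26y3 + 18y4
  subject to:
    y1 + 4y3 + 4y4 >= 1
    y2 + y3 + 4y4 >= 1
    y1, y2, y3, y4 >= 0

Solving the primal: x* = (4.5, 0).
  primal value c^T x* = 4.5.
Solving the dual: y* = (0, 0, 0, 0.25).
  dual value b^T y* = 4.5.
Strong duality: c^T x* = b^T y*. Confirmed.

4.5


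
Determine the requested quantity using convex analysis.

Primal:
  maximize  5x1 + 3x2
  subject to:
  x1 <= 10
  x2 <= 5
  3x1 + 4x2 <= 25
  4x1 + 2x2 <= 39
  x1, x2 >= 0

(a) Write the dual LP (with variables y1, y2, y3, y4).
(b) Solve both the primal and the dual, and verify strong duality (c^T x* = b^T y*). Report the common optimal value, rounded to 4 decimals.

The standard primal-dual pair for 'max c^T x s.t. A x <= b, x >= 0' is:
  Dual:  min b^T y  s.t.  A^T y >= c,  y >= 0.

So the dual LP is:
  minimize  10y1 + 5y2 + 25y3 + 39y4
  subject to:
    y1 + 3y3 + 4y4 >= 5
    y2 + 4y3 + 2y4 >= 3
    y1, y2, y3, y4 >= 0

Solving the primal: x* = (8.3333, 0).
  primal value c^T x* = 41.6667.
Solving the dual: y* = (0, 0, 1.6667, 0).
  dual value b^T y* = 41.6667.
Strong duality: c^T x* = b^T y*. Confirmed.

41.6667


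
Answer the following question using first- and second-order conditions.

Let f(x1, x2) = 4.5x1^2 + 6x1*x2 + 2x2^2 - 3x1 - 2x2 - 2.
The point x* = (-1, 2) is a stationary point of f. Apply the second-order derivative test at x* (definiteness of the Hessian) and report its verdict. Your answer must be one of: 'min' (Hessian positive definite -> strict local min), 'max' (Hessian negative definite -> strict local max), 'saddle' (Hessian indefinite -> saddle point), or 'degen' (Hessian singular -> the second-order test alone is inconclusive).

Compute the Hessian H = grad^2 f:
  H = [[9, 6], [6, 4]]
Verify stationarity: grad f(x*) = H x* + g = (0, 0).
Eigenvalues of H: 0, 13.
H has a zero eigenvalue (singular; positive semidefinite but not definite), so H is neither positive definite, negative definite, nor indefinite. The second-order test alone is inconclusive -> degen.
(Indeed, f is constant along the null direction of H through x*, so x* is not a strict local extremum.)

degen
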